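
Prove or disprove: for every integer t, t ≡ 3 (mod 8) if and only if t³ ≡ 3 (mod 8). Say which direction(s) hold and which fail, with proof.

Converse. For the converse, argue contrapositively. If t ≢ 3 (mod 8), then t is congruent to one of 0, 1, 2, 4, 5, 6, 7 modulo 8, and these give t³ ≡ 0, 1, 0, 0, 5, 0, 7 respectively — never 3.

Forward direction. Suppose t ≡ 3 (mod 8). Write t = 8j + 3. Then (8j + 3)³ = 512j³ + 576j² + 216j + 27 = 8(64j³ + 72j² + 27j + 3) + 3, so t³ ≡ 3 (mod 8).

Both directions hold.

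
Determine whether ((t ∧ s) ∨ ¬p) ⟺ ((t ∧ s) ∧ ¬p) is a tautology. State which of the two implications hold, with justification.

Only the converse holds.

(⟸) Assume the antecedent. If s is true, the antecedent forces (s = T, p = F, t = T), and (t ∧ s) ∨ ¬p holds there. If s is false, the antecedent cannot hold. Either way (t ∧ s) ∨ ¬p holds.

(⟹) This fails. Under s = F, p = F, t = F, the left side is true but the right side is false.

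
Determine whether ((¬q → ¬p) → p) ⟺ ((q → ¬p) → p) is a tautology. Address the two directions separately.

(→) Assume the antecedent. If p is true, (q → ¬p) → p reduces to true regardless of the other variables. If p is false, the antecedent cannot hold. Either way (q → ¬p) → p holds.

(←) Assume the antecedent. If p is true, (¬q → ¬p) → p reduces to true regardless of the other variables. If p is false, the antecedent cannot hold. Either way (¬q → ¬p) → p holds.

The biconditional holds.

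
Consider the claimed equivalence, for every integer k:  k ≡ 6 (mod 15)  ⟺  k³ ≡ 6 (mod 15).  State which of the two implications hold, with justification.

The biconditional holds.

(←) Suppose k³ ≡ 6 (mod 15). The only residue r in {0, …, 14} with r³ ≡ 6 (mod 15) is r = 6, so k ≡ 6 (mod 15).

(→) Suppose k ≡ 6 (mod 15). Write k = 15j + 6. Then (15j + 6)³ = 3375j³ + 4050j² + 1620j + 216 = 15(225j³ + 270j² + 108j + 14) + 6, so k³ ≡ 6 (mod 15).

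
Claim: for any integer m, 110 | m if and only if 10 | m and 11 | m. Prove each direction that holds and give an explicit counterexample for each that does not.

(⟹) If 110 ∣ m, write m = 110q. Since 110 = 11·10, m = 10·(11q), so 10 ∣ m; and since 110 = 10·11, m = 11·(10q), so 11 ∣ m.

(⟸) Suppose 10 ∣ m and 11 ∣ m. Any common multiple of 10 and 11 is a multiple of their lcm; here gcd(10, 11) = 1, so lcm(10, 11) = 10·11 = 110, so 110 ∣ m.

The biconditional holds.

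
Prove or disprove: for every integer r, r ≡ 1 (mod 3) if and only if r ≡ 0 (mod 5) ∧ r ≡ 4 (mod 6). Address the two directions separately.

(⇒) fails; (⇐) holds.

[⇒] This fails: r = 1 gives 1 ≡ 1 (mod 3) but 1 ≡ 1 (mod 5), so the conjunction on the right does not hold.

[⇐] Conversely, if r ≡ 0 (mod 5) and r ≡ 4 (mod 6), then by the Chinese remainder theorem r ≡ 10 (mod 30). Since 10 ≡ 1 (mod 3) and 3 ∣ 30, we get r ≡ 1 (mod 3).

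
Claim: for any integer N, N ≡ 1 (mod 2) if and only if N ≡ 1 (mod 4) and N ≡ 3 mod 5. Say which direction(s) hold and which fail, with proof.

[⇒] This fails: N = 1 gives 1 ≡ 1 (mod 2) but 1 ≡ 1 (mod 5), so the conjunction on the right does not hold.

[⇐] Conversely, if N ≡ 1 (mod 4) and N ≡ 3 (mod 5), then by the Chinese remainder theorem N ≡ 13 (mod 20). Since 13 ≡ 1 (mod 2) and 2 ∣ 20, we get N ≡ 1 (mod 2).

(⇒) fails; (⇐) holds.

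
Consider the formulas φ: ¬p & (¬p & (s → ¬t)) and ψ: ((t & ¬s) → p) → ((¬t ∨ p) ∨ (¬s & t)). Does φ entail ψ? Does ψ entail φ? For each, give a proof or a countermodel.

(→) Assume the antecedent. If s is true, the antecedent forces (p = F, s = T, t = F), and the consequent holds there. If s is false, the consequent reduces to true regardless of the other variables. Either way the consequent holds.

(←) This fails. Under p = T, s = F, t = F, the left side is false but the right side is true.

Only the forward direction holds.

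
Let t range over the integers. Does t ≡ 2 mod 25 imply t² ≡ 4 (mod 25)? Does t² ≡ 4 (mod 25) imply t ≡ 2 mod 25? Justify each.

Converse. This fails: take t = 23. Then 23² = 529 ≡ 4 (mod 25), yet 23 ≡ 23 (mod 25), not 2.

Forward direction. Suppose t ≡ 2 mod 25. Write t = 25j + 2. Then (25j + 2)² = 625j² + 100j + 4 = 25(25j² + 4j) + 4, so t² ≡ 4 (mod 25).

The forward direction holds; the converse fails.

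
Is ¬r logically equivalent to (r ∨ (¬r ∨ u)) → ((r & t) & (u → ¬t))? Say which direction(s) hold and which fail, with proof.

Neither direction holds.

Forward direction. This fails. Under t = F, u = F, r = F, the left side is true but the right side is false.

Converse. This fails. Under t = T, u = F, r = T, the left side is false but the right side is true.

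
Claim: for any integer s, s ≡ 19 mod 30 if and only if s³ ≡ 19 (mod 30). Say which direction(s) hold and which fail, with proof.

Both directions hold; the statement is true.

[⇒] Suppose s ≡ 19 mod 30. Write s = 30j + 19. Then (30j + 19)³ = 27000j³ + 51300j² + 32490j + 6859 = 30(900j³ + 1710j² + 1083j + 228) + 19, so s³ ≡ 19 (mod 30).

[⇐] Conversely, suppose s³ ≡ 19 (mod 30). The only residue r in {0, …, 29} with r³ ≡ 19 (mod 30) is r = 19, so s ≡ 19 (mod 30).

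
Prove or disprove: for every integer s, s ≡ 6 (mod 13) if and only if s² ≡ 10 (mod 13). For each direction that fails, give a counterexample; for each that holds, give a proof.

(⟹) Suppose s ≡ 6 (mod 13). Write s = 13j + 6. Then (13j + 6)² = 169j² + 156j + 36 = 13(13j² + 12j + 2) + 10, so s² ≡ 10 (mod 13).

(⟸) This fails: take s = 7. Then 7² = 49 ≡ 10 (mod 13), yet 7 ≡ 7 (mod 13), not 6.

Not equivalent: only (⇒) holds.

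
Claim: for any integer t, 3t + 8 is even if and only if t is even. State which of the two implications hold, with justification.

Both implications hold.

Forward direction. Suppose 3t + 8 is even. Since 3 is odd, 3t and t have the same parity, so 3t + 8 ≡ t + 8 (mod 2). As 8 is even, 3t + 8 is even exactly when t is even. Thus t is even.

Converse. Suppose t is even; write t = 2j. Then 3t + 8 = 3·(2j) + 8 = 2·3j + 8, which is even.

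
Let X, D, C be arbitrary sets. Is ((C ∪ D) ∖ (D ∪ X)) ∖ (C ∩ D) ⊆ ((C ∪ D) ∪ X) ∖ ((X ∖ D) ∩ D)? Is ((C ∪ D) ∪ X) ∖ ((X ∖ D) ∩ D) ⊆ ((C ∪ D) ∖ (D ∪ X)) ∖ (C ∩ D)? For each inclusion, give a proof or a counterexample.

Forward inclusion. Let x ∈ ((C ∪ D) ∖ (D ∪ X)) ∖ (C ∩ D). Then x ∈ C and x ∉ X, D, from which x ∈ ((C ∪ D) ∪ X) ∖ ((X ∖ D) ∩ D).

Reverse inclusion. This inclusion fails. Take X = {1}, D = ∅, C = ∅; then 1 ∈ ((C ∪ D) ∪ X) ∖ ((X ∖ D) ∩ D) but 1 ∉ ((C ∪ D) ∖ (D ∪ X)) ∖ (C ∩ D).

The sets are not equal: only the forward inclusion holds.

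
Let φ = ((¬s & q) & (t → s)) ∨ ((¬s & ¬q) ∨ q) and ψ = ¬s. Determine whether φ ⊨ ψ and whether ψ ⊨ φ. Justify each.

[⇒] This fails. Under t = F, q = T, s = T, the left side is true but the right side is false.

[⇐] Assume the antecedent. If t is true, the antecedent forces (t = T, q = F, s = F) or (t = T, q = T, s = F), and the consequent holds there. If t is false, the antecedent forces (t = F, q = F, s = F) or (t = F, q = T, s = F), and the consequent holds there. Either way the consequent holds.

(⇒) fails; (⇐) holds.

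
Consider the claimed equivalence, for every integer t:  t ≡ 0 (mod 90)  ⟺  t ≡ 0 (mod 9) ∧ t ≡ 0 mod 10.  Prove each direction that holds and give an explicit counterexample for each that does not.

Both implications hold.

[⇐] If t ≡ 0 (mod 9) and t ≡ 0 (mod 10), then by the Chinese remainder theorem t ≡ 0 (mod 90). This is exactly t ≡ 0 (mod 90).

[⇒] Suppose t ≡ 0 (mod 90); write t = 90j + 0. Since 9 ∣ 90, reducing mod 9 gives t ≡ 0 (mod 9); since 10 ∣ 90, reducing mod 10 gives t ≡ 0 (mod 10).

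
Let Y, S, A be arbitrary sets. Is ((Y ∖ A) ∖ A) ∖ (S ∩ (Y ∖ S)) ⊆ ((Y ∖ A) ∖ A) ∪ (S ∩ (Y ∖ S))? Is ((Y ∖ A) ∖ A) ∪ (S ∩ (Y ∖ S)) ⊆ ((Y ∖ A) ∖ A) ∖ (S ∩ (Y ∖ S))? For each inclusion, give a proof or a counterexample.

Both inclusions hold; the sets are equal.

(⟹) Let x ∈ ((Y ∖ A) ∖ A) ∖ (S ∩ (Y ∖ S)). Then either x ∈ Y and x ∉ S, A; or x ∈ Y ∩ S and x ∉ A. In each case x ∈ ((Y ∖ A) ∖ A) ∪ (S ∩ (Y ∖ S)), so ((Y ∖ A) ∖ A) ∖ (S ∩ (Y ∖ S)) ⊆ ((Y ∖ A) ∖ A) ∪ (S ∩ (Y ∖ S)).

(⟸) Let x ∈ ((Y ∖ A) ∖ A) ∪ (S ∩ (Y ∖ S)). Then either x ∈ Y and x ∉ S, A; or x ∈ Y ∩ S and x ∉ A. In each case x ∈ ((Y ∖ A) ∖ A) ∖ (S ∩ (Y ∖ S)), so ((Y ∖ A) ∖ A) ∪ (S ∩ (Y ∖ S)) ⊆ ((Y ∖ A) ∖ A) ∖ (S ∩ (Y ∖ S)).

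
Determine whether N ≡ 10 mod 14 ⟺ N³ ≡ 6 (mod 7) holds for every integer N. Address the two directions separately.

Only the forward implication holds.

Forward direction. Suppose N ≡ 10 (mod 14). Then N³ ≡ 10³ = 1000 (mod 14), and since 7 ∣ 14, also N³ ≡ 6 (mod 7).

Converse. This fails: take N = 3. Then 3³ = 27 ≡ 6 (mod 7), yet 3 ≡ 3 (mod 14), not 10.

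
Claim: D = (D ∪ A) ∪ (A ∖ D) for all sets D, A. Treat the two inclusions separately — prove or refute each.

(⟸) This inclusion fails. Take D = ∅, A = {1}; then 1 ∈ (D ∪ A) ∪ (A ∖ D) but 1 ∉ D.

(⟹) Let x ∈ D. Then either x ∈ D and x ∉ A; or x ∈ D ∩ A. In each case x ∈ (D ∪ A) ∪ (A ∖ D), so D ⊆ (D ∪ A) ∪ (A ∖ D).

The sets are not equal: only the forward inclusion holds.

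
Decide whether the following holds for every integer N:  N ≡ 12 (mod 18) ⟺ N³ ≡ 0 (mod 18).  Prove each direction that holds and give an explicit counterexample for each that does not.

(⟸) This fails: take N = 0. Then 0³ = 0 ≡ 0 (mod 18), yet 0 ≡ 0 (mod 18), not 12.

(⟹) Suppose N ≡ 12 (mod 18). Write N = 18j + 12. Then (18j + 12)³ = 5832j³ + 11664j² + 7776j + 1728 = 18(324j³ + 648j² + 432j + 96) + 0, so N³ ≡ 0 (mod 18).

Not equivalent: only (⇒) holds.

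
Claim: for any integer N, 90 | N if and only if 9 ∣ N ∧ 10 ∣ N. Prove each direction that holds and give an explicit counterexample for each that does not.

[⇒] If 90 ∣ N, write N = 90q. Since 90 = 10·9, N = 9·(10q), so 9 ∣ N; and since 90 = 9·10, N = 10·(9q), so 10 ∣ N.

[⇐] Suppose 9 ∣ N and 10 ∣ N. Any common multiple of 9 and 10 is a multiple of their lcm; here gcd(9, 10) = 1, so lcm(9, 10) = 9·10 = 90, so 90 ∣ N.

Equivalent; both directions hold.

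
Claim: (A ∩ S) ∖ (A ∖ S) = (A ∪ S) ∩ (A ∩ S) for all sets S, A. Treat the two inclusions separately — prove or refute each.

Both inclusions hold.

Reverse inclusion. Let x ∈ (A ∪ S) ∩ (A ∩ S). Then x ∈ S ∩ A, from which x ∈ (A ∩ S) ∖ (A ∖ S).

Forward inclusion. Let x ∈ (A ∩ S) ∖ (A ∖ S). Then x ∈ S ∩ A, from which x ∈ (A ∪ S) ∩ (A ∩ S).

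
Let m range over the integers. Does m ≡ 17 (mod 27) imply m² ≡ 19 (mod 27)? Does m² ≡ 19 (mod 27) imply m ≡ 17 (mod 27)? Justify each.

The forward direction holds; the converse fails.

(←) This fails: take m = 10. Then 10² = 100 ≡ 19 (mod 27), yet 10 ≡ 10 (mod 27), not 17.

(→) Suppose m ≡ 17 (mod 27). Write m = 27j + 17. Then (27j + 17)² = 729j² + 918j + 289 = 27(27j² + 34j + 10) + 19, so m² ≡ 19 (mod 27).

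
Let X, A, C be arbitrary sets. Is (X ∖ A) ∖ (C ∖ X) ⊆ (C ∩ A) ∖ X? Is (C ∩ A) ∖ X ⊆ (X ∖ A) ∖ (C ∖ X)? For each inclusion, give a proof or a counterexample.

Neither inclusion holds.

Forward inclusion. This inclusion fails. Take X = {1}, A = ∅, C = ∅; then 1 ∈ (X ∖ A) ∖ (C ∖ X) but 1 ∉ (C ∩ A) ∖ X.

Reverse inclusion. This inclusion fails. Take X = ∅, A = {1}, C = {1}; then 1 ∈ (C ∩ A) ∖ X but 1 ∉ (X ∖ A) ∖ (C ∖ X).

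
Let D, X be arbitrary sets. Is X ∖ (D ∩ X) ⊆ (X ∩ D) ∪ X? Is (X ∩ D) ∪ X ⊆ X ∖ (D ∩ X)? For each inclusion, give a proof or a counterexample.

(⟸) This inclusion fails. Take D = {1}, X = {1}; then 1 ∈ (X ∩ D) ∪ X but 1 ∉ X ∖ (D ∩ X).

(⟹) Let x ∈ X ∖ (D ∩ X). Then x ∈ X and x ∉ D, from which x ∈ (X ∩ D) ∪ X.

Only the forward inclusion holds.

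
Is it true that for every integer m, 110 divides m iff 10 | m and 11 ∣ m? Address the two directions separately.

Converse. Suppose 10 ∣ m and 11 ∣ m. Any common multiple of 10 and 11 is a multiple of their lcm; here gcd(10, 11) = 1, so lcm(10, 11) = 10·11 = 110, so 110 ∣ m.

Forward direction. If 110 ∣ m, write m = 110q. Since 110 = 11·10, m = 10·(11q), so 10 ∣ m; and since 110 = 10·11, m = 11·(10q), so 11 ∣ m.

Both directions hold.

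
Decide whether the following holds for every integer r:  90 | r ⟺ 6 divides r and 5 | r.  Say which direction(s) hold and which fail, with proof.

Forward direction. If 90 ∣ r, write r = 90q. Since 90 = 15·6, r = 6·(15q), so 6 ∣ r; and since 90 = 18·5, r = 5·(18q), so 5 ∣ r.

Converse. This fails: take r = 30. Both 6 ∣ 30 and 5 ∣ 30, yet 30 is not a multiple of 90 (since 30 = 0·90 + 30), so 90 ∤ 30.

Not equivalent: only (⇒) holds.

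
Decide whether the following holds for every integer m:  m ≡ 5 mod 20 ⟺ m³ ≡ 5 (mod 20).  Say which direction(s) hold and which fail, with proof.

Equivalent; both directions hold.

(⟹) Suppose m ≡ 5 mod 20. Write m = 20j + 5. Then (20j + 5)³ = 8000j³ + 6000j² + 1500j + 125 = 20(400j³ + 300j² + 75j + 6) + 5, so m³ ≡ 5 (mod 20).

(⟸) Conversely, suppose m³ ≡ 5 (mod 20). The only residue r in {0, …, 19} with r³ ≡ 5 (mod 20) is r = 5, so m ≡ 5 (mod 20).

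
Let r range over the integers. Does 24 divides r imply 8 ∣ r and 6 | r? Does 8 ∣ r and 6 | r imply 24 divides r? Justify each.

Equivalent; both directions hold.

(⇒) If 24 ∣ r, write r = 24q. Since 24 = 3·8, r = 8·(3q), so 8 ∣ r; and since 24 = 4·6, r = 6·(4q), so 6 ∣ r.

(⇐) Suppose 8 ∣ r and 6 ∣ r. Any common multiple of 8 and 6 is a multiple of their lcm; here lcm(8, 6) = 8·6/gcd(8, 6) = 48/2 = 24, so 24 ∣ r.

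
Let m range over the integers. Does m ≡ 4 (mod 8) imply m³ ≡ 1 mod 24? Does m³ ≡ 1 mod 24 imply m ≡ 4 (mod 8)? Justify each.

Forward direction. This fails: take m = 4. Then 4 ≡ 4 (mod 8), but 4³ = 64 ≡ 16 (mod 24), not 1.

Converse. This fails: take m = 1. Then 1³ = 1 ≡ 1 (mod 24), yet 1 ≡ 1 (mod 8), not 4.

(⇒) fails and (⇐) fails.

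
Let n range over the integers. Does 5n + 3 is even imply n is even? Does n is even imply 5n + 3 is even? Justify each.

(⇒) fails and (⇐) fails.

Forward direction. This fails: n = 5 gives 5n + 3 = 28, which is even, but 5 is odd, not even.

Converse. This also fails: n = 6 is even, but 5n + 3 = 33 is odd, not even.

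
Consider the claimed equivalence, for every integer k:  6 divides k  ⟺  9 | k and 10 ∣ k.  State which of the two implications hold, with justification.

Only the reverse direction holds.

(→) This fails: take k = 6. Certainly 6 ∣ 6, but 9 ∤ 6.

(←) Suppose 9 ∣ k and 10 ∣ k. Any common multiple of 9 and 10 is a multiple of their lcm; here gcd(9, 10) = 1, so lcm(9, 10) = 9·10 = 90, so 90 ∣ k. Since 6 ∣ 90, it follows that 6 ∣ k.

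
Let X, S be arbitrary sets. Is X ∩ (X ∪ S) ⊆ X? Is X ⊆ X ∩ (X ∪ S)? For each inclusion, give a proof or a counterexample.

(⟹) Let x ∈ X ∩ (X ∪ S). Then either x ∈ X and x ∉ S; or x ∈ X ∩ S. In each case x ∈ X, so X ∩ (X ∪ S) ⊆ X.

(⟸) Let x ∈ X. Then either x ∈ X and x ∉ S; or x ∈ X ∩ S. In each case x ∈ X ∩ (X ∪ S), so X ⊆ X ∩ (X ∪ S).

The two sets are equal.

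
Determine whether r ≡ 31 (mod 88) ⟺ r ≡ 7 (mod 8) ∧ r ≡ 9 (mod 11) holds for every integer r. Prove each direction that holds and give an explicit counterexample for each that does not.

Converse. If r ≡ 7 (mod 8) and r ≡ 9 (mod 11), then by the Chinese remainder theorem r ≡ 31 (mod 88). This is exactly r ≡ 31 (mod 88).

Forward direction. Suppose r ≡ 31 (mod 88); write r = 88j + 31. Since 8 ∣ 88, reducing mod 8 gives r ≡ 31 ≡ 7 (mod 8); since 11 ∣ 88, reducing mod 11 gives r ≡ 31 ≡ 9 (mod 11).

Both implications hold.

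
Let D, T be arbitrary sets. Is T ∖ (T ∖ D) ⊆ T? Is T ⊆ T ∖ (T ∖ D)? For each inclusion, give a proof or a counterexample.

Reverse inclusion. This inclusion fails. Take D = ∅, T = {1}; then 1 ∈ T but 1 ∉ T ∖ (T ∖ D).

Forward inclusion. Let x ∈ T ∖ (T ∖ D). Then x ∈ D ∩ T, from which x ∈ T.

The sets are not equal: only the forward inclusion holds.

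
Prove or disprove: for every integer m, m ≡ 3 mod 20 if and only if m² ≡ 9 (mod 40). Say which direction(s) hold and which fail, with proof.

Only the forward direction holds.

(⇐) This fails: take m = 7. Then 7² = 49 ≡ 9 (mod 40), yet 7 ≡ 7 (mod 20), not 3.

(⇒) Suppose m ≡ 3 (mod 20). Working modulo 40, m ∈ {3, 23}; for each such r, r² ≡ 9 (mod 40).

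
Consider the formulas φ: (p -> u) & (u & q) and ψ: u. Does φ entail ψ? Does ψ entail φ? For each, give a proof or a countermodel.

Only the forward direction holds.

Forward direction. Assume the antecedent. If q is true, the antecedent forces (q = T, u = T, p = F) or (q = T, u = T, p = T), and u holds there. If q is false, the antecedent cannot hold. Either way u holds.

Converse. This fails. Under q = F, u = T, p = F, the left side is false but the right side is true.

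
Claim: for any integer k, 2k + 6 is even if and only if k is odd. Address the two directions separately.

[⇐] Suppose k is odd. Since 2 is even, 2k is even for every k, so 2k + 6 has the same parity as 6, which is even. Hence 2k + 6 is even.

[⇒] This fails: take k = 0. Then 2k + 6 = 6, which is even, yet k = 0 is even, not odd.

Not equivalent: only (⇐) holds.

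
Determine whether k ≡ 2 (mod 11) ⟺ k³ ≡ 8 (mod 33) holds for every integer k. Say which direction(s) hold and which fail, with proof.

Not equivalent: only (⇐) holds.

(→) This fails: take k = 13. Then 13 ≡ 2 (mod 11), but 13³ = 2197 ≡ 19 (mod 33), not 8.

(←) Conversely, the residues r modulo 33 with r³ ≡ 8 (mod 33) are exactly {2}, and each is ≡ 2 (mod 11).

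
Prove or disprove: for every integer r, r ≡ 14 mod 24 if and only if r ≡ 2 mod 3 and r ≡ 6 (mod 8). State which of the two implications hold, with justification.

Both implications hold.

[⇐] If r ≡ 2 (mod 3) and r ≡ 6 (mod 8), then by the Chinese remainder theorem r ≡ 14 (mod 24). This is exactly r ≡ 14 (mod 24).

[⇒] Suppose r ≡ 14 (mod 24); write r = 24j + 14. Since 3 ∣ 24, reducing mod 3 gives r ≡ 14 ≡ 2 (mod 3); since 8 ∣ 24, reducing mod 8 gives r ≡ 14 ≡ 6 (mod 8).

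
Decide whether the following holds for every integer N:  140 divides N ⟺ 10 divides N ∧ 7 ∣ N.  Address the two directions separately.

[⇒] If 140 ∣ N, write N = 140q. Since 140 = 14·10, N = 10·(14q), so 10 ∣ N; and since 140 = 20·7, N = 7·(20q), so 7 ∣ N.

[⇐] This fails: take N = 70. Both 10 ∣ 70 and 7 ∣ 70, yet 70 is not a multiple of 140 (since 70 = 0·140 + 70), so 140 ∤ 70.

Only the forward direction holds.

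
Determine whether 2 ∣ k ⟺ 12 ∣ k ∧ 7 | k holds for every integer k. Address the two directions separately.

[⇐] Suppose 12 ∣ k and 7 ∣ k. Any common multiple of 12 and 7 is a multiple of their lcm; here gcd(12, 7) = 1, so lcm(12, 7) = 12·7 = 84, so 84 ∣ k. Since 2 ∣ 84, it follows that 2 ∣ k.

[⇒] This fails: take k = 2. Certainly 2 ∣ 2, but 12 ∤ 2.

(⇒) fails; (⇐) holds.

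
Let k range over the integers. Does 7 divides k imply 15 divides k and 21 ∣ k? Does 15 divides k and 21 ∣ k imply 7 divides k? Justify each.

(⟸) Suppose 15 ∣ k and 21 ∣ k. Any common multiple of 15 and 21 is a multiple of their lcm; here lcm(15, 21) = 15·21/gcd(15, 21) = 315/3 = 105, so 105 ∣ k. Since 7 ∣ 105, it follows that 7 ∣ k.

(⟹) This fails: take k = 7. Certainly 7 ∣ 7, but 15 ∤ 7.

Only the converse holds.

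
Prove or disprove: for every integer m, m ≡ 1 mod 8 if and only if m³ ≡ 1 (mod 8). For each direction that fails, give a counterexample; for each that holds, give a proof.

Equivalent; both directions hold.

(→) Suppose m ≡ 1 mod 8. Write m = 8j + 1. Then (8j + 1)³ = 512j³ + 192j² + 24j + 1 = 8(64j³ + 24j² + 3j) + 1, so m³ ≡ 1 (mod 8).

(←) Conversely, suppose m³ ≡ 1 (mod 8). The only residue r in {0, …, 7} with r³ ≡ 1 (mod 8) is r = 1, so m ≡ 1 (mod 8).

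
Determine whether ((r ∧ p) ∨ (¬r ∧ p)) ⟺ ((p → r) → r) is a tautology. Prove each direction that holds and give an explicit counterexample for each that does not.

(⇐) This fails. Under p = F, r = T, the left side is false but the right side is true.

(⇒) Assume the antecedent. If p is true, (p → r) → r reduces to true regardless of the other variables. If p is false, the antecedent cannot hold. Either way (p → r) → r holds.

(⇒) holds; (⇐) fails.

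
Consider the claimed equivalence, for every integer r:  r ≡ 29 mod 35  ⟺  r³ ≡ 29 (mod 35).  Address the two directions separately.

(⟹) Suppose r ≡ 29 mod 35. Write r = 35j + 29. Then (35j + 29)³ = 42875j³ + 106575j² + 88305j + 24389 = 35(1225j³ + 3045j² + 2523j + 696) + 29, so r³ ≡ 29 (mod 35).

(⟸) This fails: take r = 4. Then 4³ = 64 ≡ 29 (mod 35), yet 4 ≡ 4 (mod 35), not 29.

The forward direction holds; the converse fails.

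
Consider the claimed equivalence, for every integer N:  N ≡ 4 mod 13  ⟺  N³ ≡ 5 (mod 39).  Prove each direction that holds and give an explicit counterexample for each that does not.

Neither implication holds.

Forward direction. This fails: take N = 4. Then 4 ≡ 4 (mod 13), but 4³ = 64 ≡ 25 (mod 39), not 5.

Converse. This fails: take N = 8. Then 8³ = 512 ≡ 5 (mod 39), yet 8 ≡ 8 (mod 13), not 4.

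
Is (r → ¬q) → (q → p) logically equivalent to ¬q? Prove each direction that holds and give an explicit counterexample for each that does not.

Not equivalent: only (⇐) holds.

(⟹) This fails. Under r = T, p = F, q = T, the left side is true but the right side is false.

(⟸) Assume the antecedent. If r is true, (r → ¬q) → (q → p) reduces to true regardless of the other variables. If r is false, the antecedent forces (r = F, p = F, q = F) or (r = F, p = T, q = F), and (r → ¬q) → (q → p) holds there. Either way (r → ¬q) → (q → p) holds.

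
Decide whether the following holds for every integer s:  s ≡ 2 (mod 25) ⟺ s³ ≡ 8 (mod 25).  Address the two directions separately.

Both directions hold; the statement is true.

[⇒] Suppose s ≡ 2 (mod 25). Write s = 25j + 2. Then (25j + 2)³ = 15625j³ + 3750j² + 300j + 8 = 25(625j³ + 150j² + 12j) + 8, so s³ ≡ 8 (mod 25).

[⇐] Conversely, suppose s³ ≡ 8 (mod 25). The only residue r in {0, …, 24} with r³ ≡ 8 (mod 25) is r = 2, so s ≡ 2 (mod 25).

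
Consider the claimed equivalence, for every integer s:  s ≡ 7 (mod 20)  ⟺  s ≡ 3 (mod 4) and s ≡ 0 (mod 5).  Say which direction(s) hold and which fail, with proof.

Neither direction holds.

(⇒) This fails: s = 7 gives 7 ≡ 7 (mod 20) but 7 ≡ 2 (mod 5), so the conjunction on the right does not hold.

(⇐) This fails: s = 15 satisfies both congruences on the right (15 ≡ 3 mod 4 and 15 ≡ 0 mod 5) yet 15 ≡ 15 (mod 20), not 7.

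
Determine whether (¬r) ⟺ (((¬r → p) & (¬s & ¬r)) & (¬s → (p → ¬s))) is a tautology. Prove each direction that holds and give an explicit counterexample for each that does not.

The forward direction fails; the converse holds.

(→) This fails. Under p = F, r = F, s = F, the left side is true but the right side is false.

(←) Assume the antecedent. If p is true, the antecedent forces (p = T, r = F, s = F), and ¬r holds there. If p is false, the antecedent cannot hold. Either way ¬r holds.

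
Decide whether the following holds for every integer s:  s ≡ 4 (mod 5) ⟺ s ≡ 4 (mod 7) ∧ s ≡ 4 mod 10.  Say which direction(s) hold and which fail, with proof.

(⇒) fails; (⇐) holds.

Forward direction. This fails: s = 64 gives 64 ≡ 4 (mod 5) but 64 ≡ 1 (mod 7), so the conjunction on the right does not hold.

Converse. If s ≡ 4 (mod 7) and s ≡ 4 (mod 10), then by the Chinese remainder theorem s ≡ 4 (mod 70). Since 4 ≡ 4 (mod 5) and 5 ∣ 70, we get s ≡ 4 (mod 5).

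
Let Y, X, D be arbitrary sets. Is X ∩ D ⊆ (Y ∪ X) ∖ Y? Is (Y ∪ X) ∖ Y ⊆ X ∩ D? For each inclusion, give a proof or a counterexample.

Forward inclusion. This inclusion fails. Take Y = {1}, X = {1}, D = {1}; then 1 ∈ X ∩ D but 1 ∉ (Y ∪ X) ∖ Y.

Reverse inclusion. This inclusion fails. Take Y = ∅, X = {1}, D = ∅; then 1 ∈ (Y ∪ X) ∖ Y but 1 ∉ X ∩ D.

Neither inclusion holds.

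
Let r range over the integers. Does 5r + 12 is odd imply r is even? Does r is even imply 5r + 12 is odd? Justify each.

Forward direction. This fails: r = 1 gives 5r + 12 = 17, which is odd, but 1 is odd, not even.

Converse. This also fails: r = 6 is even, but 5r + 12 = 42 is even, not odd.

Neither implication holds.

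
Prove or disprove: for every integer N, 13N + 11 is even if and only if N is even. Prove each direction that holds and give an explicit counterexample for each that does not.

Forward direction. This fails: N = 7 gives 13N + 11 = 102, which is even, but 7 is odd, not even.

Converse. This also fails: N = 2 is even, but 13N + 11 = 37 is odd, not even.

Neither implication holds.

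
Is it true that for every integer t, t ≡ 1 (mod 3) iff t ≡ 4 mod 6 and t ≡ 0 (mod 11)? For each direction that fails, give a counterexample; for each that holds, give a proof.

The forward direction fails; the converse holds.

[⇒] This fails: t = 1 gives 1 ≡ 1 (mod 3) but 1 ≡ 1 (mod 6), so the conjunction on the right does not hold.

[⇐] Conversely, if t ≡ 4 (mod 6) and t ≡ 0 (mod 11), then by the Chinese remainder theorem t ≡ 22 (mod 66). Since 22 ≡ 1 (mod 3) and 3 ∣ 66, we get t ≡ 1 (mod 3).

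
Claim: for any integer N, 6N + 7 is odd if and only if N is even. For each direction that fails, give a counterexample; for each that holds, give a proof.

(⟸) Suppose N is even. Since 6 is even, 6N is even for every N, so 6N + 7 has the same parity as 7, which is odd. Hence 6N + 7 is odd.

(⟹) This fails: take N = 7. Then 6N + 7 = 49, which is odd, yet N = 7 is odd, not even.

(⇒) fails; (⇐) holds.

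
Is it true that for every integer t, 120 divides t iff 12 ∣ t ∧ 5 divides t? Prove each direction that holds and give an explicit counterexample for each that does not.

Not equivalent: only (⇒) holds.

(←) This fails: take t = 60. Both 12 ∣ 60 and 5 ∣ 60, yet 60 is not a multiple of 120 (since 60 = 0·120 + 60), so 120 ∤ 60.

(→) If 120 ∣ t, write t = 120q. Since 120 = 10·12, t = 12·(10q), so 12 ∣ t; and since 120 = 24·5, t = 5·(24q), so 5 ∣ t.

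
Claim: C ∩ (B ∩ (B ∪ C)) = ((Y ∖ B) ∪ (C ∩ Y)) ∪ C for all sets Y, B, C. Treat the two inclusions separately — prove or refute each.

(⊆) holds; (⊇) fails.

(⟹) Let x ∈ C ∩ (B ∩ (B ∪ C)). Then either x ∈ B ∩ C and x ∉ Y; or x ∈ Y ∩ B ∩ C. In each case x ∈ ((Y ∖ B) ∪ (C ∩ Y)) ∪ C, so C ∩ (B ∩ (B ∪ C)) ⊆ ((Y ∖ B) ∪ (C ∩ Y)) ∪ C.

(⟸) This inclusion fails. Take Y = {1}, B = ∅, C = ∅; then 1 ∈ ((Y ∖ B) ∪ (C ∩ Y)) ∪ C but 1 ∉ C ∩ (B ∩ (B ∪ C)).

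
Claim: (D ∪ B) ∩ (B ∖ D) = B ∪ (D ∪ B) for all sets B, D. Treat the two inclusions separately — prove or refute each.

(⟸) This inclusion fails. Take B = ∅, D = {1}; then 1 ∈ B ∪ (D ∪ B) but 1 ∉ (D ∪ B) ∩ (B ∖ D).

(⟹) Let x ∈ (D ∪ B) ∩ (B ∖ D). Then x ∈ B and x ∉ D, from which x ∈ B ∪ (D ∪ B).

Only the forward inclusion holds.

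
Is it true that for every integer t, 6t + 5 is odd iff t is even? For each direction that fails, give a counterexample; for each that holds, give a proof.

(⟹) This fails: take t = 5. Then 6t + 5 = 35, which is odd, yet t = 5 is odd, not even.

(⟸) Suppose t is even. Since 6 is even, 6t is even for every t, so 6t + 5 has the same parity as 5, which is odd. Hence 6t + 5 is odd.

(⇒) fails; (⇐) holds.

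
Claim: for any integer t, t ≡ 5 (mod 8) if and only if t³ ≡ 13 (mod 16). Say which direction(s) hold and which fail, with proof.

The forward direction fails; the converse holds.

(→) This fails: take t = 13. Then 13 ≡ 5 (mod 8), but 13³ = 2197 ≡ 5 (mod 16), not 13.

(←) Conversely, the residues r modulo 16 with r³ ≡ 13 (mod 16) are exactly {5}, and each is ≡ 5 (mod 8).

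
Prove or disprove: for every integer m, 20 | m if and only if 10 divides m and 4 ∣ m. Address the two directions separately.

Both directions hold.

(⟹) If 20 ∣ m, write m = 20q. Since 20 = 2·10, m = 10·(2q), so 10 ∣ m; and since 20 = 5·4, m = 4·(5q), so 4 ∣ m.

(⟸) Suppose 10 ∣ m and 4 ∣ m. Any common multiple of 10 and 4 is a multiple of their lcm; here lcm(10, 4) = 10·4/gcd(10, 4) = 40/2 = 20, so 20 ∣ m.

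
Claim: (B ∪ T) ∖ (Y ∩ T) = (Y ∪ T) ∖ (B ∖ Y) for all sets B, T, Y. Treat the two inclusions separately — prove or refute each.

(⊆) This inclusion fails. Take B = {1}, T = ∅, Y = ∅; then 1 ∈ (B ∪ T) ∖ (Y ∩ T) but 1 ∉ (Y ∪ T) ∖ (B ∖ Y).

(⊇) This inclusion fails. Take B = ∅, T = ∅, Y = {1}; then 1 ∈ (Y ∪ T) ∖ (B ∖ Y) but 1 ∉ (B ∪ T) ∖ (Y ∩ T).

Neither inclusion holds.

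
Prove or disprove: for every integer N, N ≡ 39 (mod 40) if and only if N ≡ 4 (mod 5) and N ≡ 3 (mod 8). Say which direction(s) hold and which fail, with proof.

(⇒) This fails: N = 39 gives 39 ≡ 39 (mod 40) but 39 ≡ 7 (mod 8), so the conjunction on the right does not hold.

(⇐) This fails: N = 19 satisfies both congruences on the right (19 ≡ 4 mod 5 and 19 ≡ 3 mod 8) yet 19 ≡ 19 (mod 40), not 39.

(⇒) fails and (⇐) fails.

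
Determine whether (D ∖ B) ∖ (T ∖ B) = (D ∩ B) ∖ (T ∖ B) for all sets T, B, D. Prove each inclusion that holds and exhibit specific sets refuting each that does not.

Neither inclusion holds.

(⊆) This inclusion fails. Take T = ∅, B = ∅, D = {1}; then 1 ∈ (D ∖ B) ∖ (T ∖ B) but 1 ∉ (D ∩ B) ∖ (T ∖ B).

(⊇) This inclusion fails. Take T = ∅, B = {1}, D = {1}; then 1 ∈ (D ∩ B) ∖ (T ∖ B) but 1 ∉ (D ∖ B) ∖ (T ∖ B).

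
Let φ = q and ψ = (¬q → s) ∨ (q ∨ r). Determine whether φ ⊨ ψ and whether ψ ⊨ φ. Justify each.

The forward direction holds; the converse fails.

(→) Assume the antecedent. If r is true, (¬q → s) ∨ (q ∨ r) reduces to true regardless of the other variables. If r is false, the antecedent forces (r = F, q = T, s = F) or (r = F, q = T, s = T), and (¬q → s) ∨ (q ∨ r) holds there. Either way (¬q → s) ∨ (q ∨ r) holds.

(←) This fails. Under r = T, q = F, s = F, the left side is false but the right side is true.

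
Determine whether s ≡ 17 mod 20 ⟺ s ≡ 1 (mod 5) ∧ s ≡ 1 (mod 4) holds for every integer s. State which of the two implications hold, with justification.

(⇒) This fails: s = 17 gives 17 ≡ 17 (mod 20) but 17 ≡ 2 (mod 5), so the conjunction on the right does not hold.

(⇐) This fails: s = 1 satisfies both congruences on the right (1 ≡ 1 mod 5 and 1 ≡ 1 mod 4) yet 1 ≡ 1 (mod 20), not 17.

Both directions fail.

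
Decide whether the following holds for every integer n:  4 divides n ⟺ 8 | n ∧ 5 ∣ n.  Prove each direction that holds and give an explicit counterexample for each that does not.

Only the reverse direction holds.

[⇐] Suppose 8 ∣ n and 5 ∣ n. Any common multiple of 8 and 5 is a multiple of their lcm; here gcd(8, 5) = 1, so lcm(8, 5) = 8·5 = 40, so 40 ∣ n. Since 4 ∣ 40, it follows that 4 ∣ n.

[⇒] This fails: take n = 4. Certainly 4 ∣ 4, but 8 ∤ 4.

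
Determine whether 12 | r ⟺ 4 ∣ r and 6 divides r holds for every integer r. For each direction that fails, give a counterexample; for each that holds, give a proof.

(←) Suppose 4 ∣ r and 6 ∣ r. Any common multiple of 4 and 6 is a multiple of their lcm; here lcm(4, 6) = 4·6/gcd(4, 6) = 24/2 = 12, so 12 ∣ r.

(→) If 12 ∣ r, write r = 12q. Since 12 = 3·4, r = 4·(3q), so 4 ∣ r; and since 12 = 2·6, r = 6·(2q), so 6 ∣ r.

Both directions hold.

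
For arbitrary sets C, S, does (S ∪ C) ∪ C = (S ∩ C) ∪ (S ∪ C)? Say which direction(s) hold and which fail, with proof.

Both inclusions hold.

(⊇) Let x ∈ (S ∩ C) ∪ (S ∪ C). Then either x ∈ C and x ∉ S; or x ∈ S and x ∉ C; or x ∈ C ∩ S. In each case x ∈ (S ∪ C) ∪ C, so (S ∩ C) ∪ (S ∪ C) ⊆ (S ∪ C) ∪ C.

(⊆) Let x ∈ (S ∪ C) ∪ C. Then either x ∈ C and x ∉ S; or x ∈ S and x ∉ C; or x ∈ C ∩ S. In each case x ∈ (S ∩ C) ∪ (S ∪ C), so (S ∪ C) ∪ C ⊆ (S ∩ C) ∪ (S ∪ C).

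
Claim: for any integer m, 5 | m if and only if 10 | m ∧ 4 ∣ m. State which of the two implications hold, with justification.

Only the converse holds.

(⇐) Suppose 10 ∣ m and 4 ∣ m. Any common multiple of 10 and 4 is a multiple of their lcm; here lcm(10, 4) = 10·4/gcd(10, 4) = 40/2 = 20, so 20 ∣ m. Since 5 ∣ 20, it follows that 5 ∣ m.

(⇒) This fails: take m = 5. Certainly 5 ∣ 5, but 10 ∤ 5.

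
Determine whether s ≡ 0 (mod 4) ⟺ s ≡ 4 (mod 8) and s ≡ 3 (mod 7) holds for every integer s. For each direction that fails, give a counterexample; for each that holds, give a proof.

Converse. If s ≡ 4 (mod 8) and s ≡ 3 (mod 7), then by the Chinese remainder theorem s ≡ 52 (mod 56). Since 52 ≡ 0 (mod 4) and 4 ∣ 56, we get s ≡ 0 (mod 4).

Forward direction. This fails: s = 0 gives 0 ≡ 0 (mod 4) but 0 ≡ 0 (mod 8), so the conjunction on the right does not hold.

(⇒) fails; (⇐) holds.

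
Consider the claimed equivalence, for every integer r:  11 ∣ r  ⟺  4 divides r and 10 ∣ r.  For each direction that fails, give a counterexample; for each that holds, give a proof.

Both directions fail.

Forward direction. This fails: take r = 11. Certainly 11 ∣ 11, but 4 ∤ 11.

Converse. This fails: take r = 20. Both 4 ∣ 20 and 10 ∣ 20, yet 20 is not a multiple of 11 (since 20 = 1·11 + 9), so 11 ∤ 20.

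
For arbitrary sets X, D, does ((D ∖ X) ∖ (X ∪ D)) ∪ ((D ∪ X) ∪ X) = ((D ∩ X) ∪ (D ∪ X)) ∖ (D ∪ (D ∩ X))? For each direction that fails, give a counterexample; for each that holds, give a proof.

Only the reverse inclusion holds.

(⊆) This inclusion fails. Take X = ∅, D = {1}; then 1 ∈ ((D ∖ X) ∖ (X ∪ D)) ∪ ((D ∪ X) ∪ X) but 1 ∉ ((D ∩ X) ∪ (D ∪ X)) ∖ (D ∪ (D ∩ X)).

(⊇) Let x ∈ ((D ∩ X) ∪ (D ∪ X)) ∖ (D ∪ (D ∩ X)). Then x ∈ X and x ∉ D, from which x ∈ ((D ∖ X) ∖ (X ∪ D)) ∪ ((D ∪ X) ∪ X).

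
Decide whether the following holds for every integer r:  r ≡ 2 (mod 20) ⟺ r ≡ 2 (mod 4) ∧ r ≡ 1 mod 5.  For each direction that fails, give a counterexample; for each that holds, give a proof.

[⇒] This fails: r = 2 gives 2 ≡ 2 (mod 20) but 2 ≡ 2 (mod 5), so the conjunction on the right does not hold.

[⇐] This fails: r = 6 satisfies both congruences on the right (6 ≡ 2 mod 4 and 6 ≡ 1 mod 5) yet 6 ≡ 6 (mod 20), not 2.

Both directions fail.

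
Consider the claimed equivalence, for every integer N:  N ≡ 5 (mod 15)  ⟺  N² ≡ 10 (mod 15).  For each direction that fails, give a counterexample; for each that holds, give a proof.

(⇒) holds; (⇐) fails.

(⟹) Suppose N ≡ 5 (mod 15). Write N = 15j + 5. Then (15j + 5)² = 225j² + 150j + 25 = 15(15j² + 10j + 1) + 10, so N² ≡ 10 (mod 15).

(⟸) This fails: take N = 10. Then 10² = 100 ≡ 10 (mod 15), yet 10 ≡ 10 (mod 15), not 5.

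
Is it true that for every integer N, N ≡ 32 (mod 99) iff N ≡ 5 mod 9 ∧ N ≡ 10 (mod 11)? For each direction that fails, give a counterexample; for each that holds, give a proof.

Both directions hold; the statement is true.

(⟹) Suppose N ≡ 32 (mod 99); write N = 99j + 32. Since 9 ∣ 99, reducing mod 9 gives N ≡ 32 ≡ 5 (mod 9); since 11 ∣ 99, reducing mod 11 gives N ≡ 32 ≡ 10 (mod 11).

(⟸) Conversely, if N ≡ 5 (mod 9) and N ≡ 10 (mod 11), then by the Chinese remainder theorem N ≡ 32 (mod 99). This is exactly N ≡ 32 (mod 99).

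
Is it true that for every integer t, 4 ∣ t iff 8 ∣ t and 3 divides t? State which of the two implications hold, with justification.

Not equivalent: only (⇐) holds.

Forward direction. This fails: take t = 4. Certainly 4 ∣ 4, but 8 ∤ 4.

Converse. Suppose 8 ∣ t and 3 ∣ t. Any common multiple of 8 and 3 is a multiple of their lcm; here gcd(8, 3) = 1, so lcm(8, 3) = 8·3 = 24, so 24 ∣ t. Since 4 ∣ 24, it follows that 4 ∣ t.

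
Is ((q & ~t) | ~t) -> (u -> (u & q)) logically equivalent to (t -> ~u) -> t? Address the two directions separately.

(⟹) This fails. Under t = F, q = F, u = F, the left side is true but the right side is false.

(⟸) Assume the antecedent. If t is true, the consequent reduces to true regardless of the other variables. If t is false, the antecedent cannot hold. Either way the consequent holds.

The forward direction fails; the converse holds.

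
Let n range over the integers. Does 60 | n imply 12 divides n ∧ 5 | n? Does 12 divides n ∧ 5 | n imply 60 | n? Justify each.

Forward direction. If 60 ∣ n, write n = 60q. Since 60 = 5·12, n = 12·(5q), so 12 ∣ n; and since 60 = 12·5, n = 5·(12q), so 5 ∣ n.

Converse. Suppose 12 ∣ n and 5 ∣ n. Any common multiple of 12 and 5 is a multiple of their lcm; here gcd(12, 5) = 1, so lcm(12, 5) = 12·5 = 60, so 60 ∣ n.

Both directions hold.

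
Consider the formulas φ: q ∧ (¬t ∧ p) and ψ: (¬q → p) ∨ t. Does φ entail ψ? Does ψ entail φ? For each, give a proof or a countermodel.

Only the forward implication holds.

[⇒] Assume the antecedent. If p is true, (¬q → p) ∨ t reduces to true regardless of the other variables. If p is false, the antecedent cannot hold. Either way (¬q → p) ∨ t holds.

[⇐] This fails. Under p = T, t = F, q = F, the left side is false but the right side is true.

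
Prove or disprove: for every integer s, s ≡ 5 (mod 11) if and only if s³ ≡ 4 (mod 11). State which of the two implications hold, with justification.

(⟹) Suppose s ≡ 5 (mod 11). Write s = 11j + 5. Then (11j + 5)³ = 1331j³ + 1815j² + 825j + 125 = 11(121j³ + 165j² + 75j + 11) + 4, so s³ ≡ 4 (mod 11).

(⟸) For the converse, argue contrapositively. If s ≢ 5 (mod 11), then s is congruent to one of 0, 1, 2, 3, 4, 6, 7, 8, 9, 10 modulo 11, and these give s³ ≡ 0, 1, 8, 5, 9, 7, 2, 6, 3, 10 respectively — never 4.

Equivalent; both directions hold.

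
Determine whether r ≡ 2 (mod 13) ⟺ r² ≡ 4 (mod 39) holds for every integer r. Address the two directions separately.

Forward direction. This fails: take r = 15. Then 15 ≡ 2 (mod 13), but 15² = 225 ≡ 30 (mod 39), not 4.

Converse. This fails: take r = 11. Then 11² = 121 ≡ 4 (mod 39), yet 11 ≡ 11 (mod 13), not 2.

Both directions fail.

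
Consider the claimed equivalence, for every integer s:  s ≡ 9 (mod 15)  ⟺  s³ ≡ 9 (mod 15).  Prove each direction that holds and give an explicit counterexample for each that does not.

Both implications hold.

Converse. Suppose s³ ≡ 9 (mod 15). The only residue r in {0, …, 14} with r³ ≡ 9 (mod 15) is r = 9, so s ≡ 9 (mod 15).

Forward direction. Suppose s ≡ 9 (mod 15). Write s = 15j + 9. Then (15j + 9)³ = 3375j³ + 6075j² + 3645j + 729 = 15(225j³ + 405j² + 243j + 48) + 9, so s³ ≡ 9 (mod 15).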